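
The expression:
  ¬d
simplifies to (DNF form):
¬d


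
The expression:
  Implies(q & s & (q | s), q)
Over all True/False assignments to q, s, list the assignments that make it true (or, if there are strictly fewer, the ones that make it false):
is always true.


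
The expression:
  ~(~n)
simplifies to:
n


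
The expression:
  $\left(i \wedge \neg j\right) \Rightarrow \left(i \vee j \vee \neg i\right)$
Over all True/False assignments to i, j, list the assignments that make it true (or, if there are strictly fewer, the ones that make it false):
is always true.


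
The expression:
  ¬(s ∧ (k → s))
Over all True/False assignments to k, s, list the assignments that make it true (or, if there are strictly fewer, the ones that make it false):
is true only for:
  k=False, s=False;
  k=True, s=False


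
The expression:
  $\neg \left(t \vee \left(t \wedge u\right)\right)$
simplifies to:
$\neg t$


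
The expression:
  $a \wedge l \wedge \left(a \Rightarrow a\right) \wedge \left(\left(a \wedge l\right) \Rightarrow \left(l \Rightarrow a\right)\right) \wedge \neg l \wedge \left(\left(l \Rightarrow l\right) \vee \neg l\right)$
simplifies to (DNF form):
$\text{False}$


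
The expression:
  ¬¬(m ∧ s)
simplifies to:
m ∧ s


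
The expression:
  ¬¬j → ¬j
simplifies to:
¬j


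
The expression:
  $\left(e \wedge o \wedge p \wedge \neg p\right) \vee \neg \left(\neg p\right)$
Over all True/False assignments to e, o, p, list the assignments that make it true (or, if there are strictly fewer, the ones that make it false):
is true only for:
  e=False, o=False, p=True;
  e=False, o=True, p=True;
  e=True, o=False, p=True;
  e=True, o=True, p=True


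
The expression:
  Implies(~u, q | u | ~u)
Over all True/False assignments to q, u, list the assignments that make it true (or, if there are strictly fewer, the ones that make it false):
is always true.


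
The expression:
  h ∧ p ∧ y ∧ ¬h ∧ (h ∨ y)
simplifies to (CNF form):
False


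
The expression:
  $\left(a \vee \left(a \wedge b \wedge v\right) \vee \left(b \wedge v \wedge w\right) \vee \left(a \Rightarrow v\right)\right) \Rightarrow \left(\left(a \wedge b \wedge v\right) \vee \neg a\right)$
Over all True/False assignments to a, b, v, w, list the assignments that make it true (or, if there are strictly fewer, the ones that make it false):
is false only for:
  a=True, b=False, v=False, w=False;
  a=True, b=False, v=False, w=True;
  a=True, b=False, v=True, w=False;
  a=True, b=False, v=True, w=True;
  a=True, b=True, v=False, w=False;
  a=True, b=True, v=False, w=True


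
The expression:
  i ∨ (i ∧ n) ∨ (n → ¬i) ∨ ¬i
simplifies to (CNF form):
True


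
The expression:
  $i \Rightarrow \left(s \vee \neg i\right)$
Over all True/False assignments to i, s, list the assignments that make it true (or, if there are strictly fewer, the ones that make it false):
is false only for:
  i=True, s=False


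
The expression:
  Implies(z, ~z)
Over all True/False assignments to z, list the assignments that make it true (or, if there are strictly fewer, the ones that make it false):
is true only for:
  z=False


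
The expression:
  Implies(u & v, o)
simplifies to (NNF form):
o | ~u | ~v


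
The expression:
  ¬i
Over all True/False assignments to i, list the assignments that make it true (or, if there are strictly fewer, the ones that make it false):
is true only for:
  i=False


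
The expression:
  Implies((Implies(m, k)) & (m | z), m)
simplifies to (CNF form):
m | ~z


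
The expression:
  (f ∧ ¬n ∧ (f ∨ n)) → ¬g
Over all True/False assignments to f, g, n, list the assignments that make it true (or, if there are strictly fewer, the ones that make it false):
is false only for:
  f=True, g=True, n=False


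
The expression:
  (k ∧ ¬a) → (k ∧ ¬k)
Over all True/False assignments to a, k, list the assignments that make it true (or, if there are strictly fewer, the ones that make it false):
is false only for:
  a=False, k=True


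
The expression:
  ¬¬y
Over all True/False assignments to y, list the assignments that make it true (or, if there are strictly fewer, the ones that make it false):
is true only for:
  y=True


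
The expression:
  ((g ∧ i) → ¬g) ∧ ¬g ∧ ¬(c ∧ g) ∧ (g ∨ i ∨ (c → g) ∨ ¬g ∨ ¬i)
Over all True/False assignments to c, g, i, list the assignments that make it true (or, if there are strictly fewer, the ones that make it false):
is true only for:
  c=False, g=False, i=False;
  c=False, g=False, i=True;
  c=True, g=False, i=False;
  c=True, g=False, i=True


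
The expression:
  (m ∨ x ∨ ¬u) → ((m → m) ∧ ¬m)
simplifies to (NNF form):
¬m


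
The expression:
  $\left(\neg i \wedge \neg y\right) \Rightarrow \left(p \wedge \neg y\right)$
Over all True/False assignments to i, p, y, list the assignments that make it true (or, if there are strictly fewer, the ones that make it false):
is false only for:
  i=False, p=False, y=False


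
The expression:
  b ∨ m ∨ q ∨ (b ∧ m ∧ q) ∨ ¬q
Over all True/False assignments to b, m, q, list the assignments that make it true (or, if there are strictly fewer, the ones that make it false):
is always true.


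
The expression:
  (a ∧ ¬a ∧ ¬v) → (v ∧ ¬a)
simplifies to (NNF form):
True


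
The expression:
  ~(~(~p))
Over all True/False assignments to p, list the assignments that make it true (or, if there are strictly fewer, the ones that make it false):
is true only for:
  p=False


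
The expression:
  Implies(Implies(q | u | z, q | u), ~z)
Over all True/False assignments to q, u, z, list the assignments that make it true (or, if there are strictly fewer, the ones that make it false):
is false only for:
  q=False, u=True, z=True;
  q=True, u=False, z=True;
  q=True, u=True, z=True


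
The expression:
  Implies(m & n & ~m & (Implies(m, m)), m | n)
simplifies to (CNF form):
True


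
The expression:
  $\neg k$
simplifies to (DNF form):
$\neg k$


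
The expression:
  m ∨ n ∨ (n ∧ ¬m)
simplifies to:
m ∨ n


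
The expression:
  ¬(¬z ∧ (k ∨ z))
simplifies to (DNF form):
z ∨ ¬k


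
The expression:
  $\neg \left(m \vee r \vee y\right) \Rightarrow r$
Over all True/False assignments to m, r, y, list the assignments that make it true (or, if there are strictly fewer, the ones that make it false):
is false only for:
  m=False, r=False, y=False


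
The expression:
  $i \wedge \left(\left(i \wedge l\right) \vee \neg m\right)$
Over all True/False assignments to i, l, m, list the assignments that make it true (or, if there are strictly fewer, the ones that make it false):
is true only for:
  i=True, l=False, m=False;
  i=True, l=True, m=False;
  i=True, l=True, m=True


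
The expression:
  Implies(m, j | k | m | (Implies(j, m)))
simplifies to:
True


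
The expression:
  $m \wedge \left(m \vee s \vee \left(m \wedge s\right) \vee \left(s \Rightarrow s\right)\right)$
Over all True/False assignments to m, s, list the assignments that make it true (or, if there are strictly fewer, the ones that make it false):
is true only for:
  m=True, s=False;
  m=True, s=True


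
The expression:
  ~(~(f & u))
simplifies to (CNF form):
f & u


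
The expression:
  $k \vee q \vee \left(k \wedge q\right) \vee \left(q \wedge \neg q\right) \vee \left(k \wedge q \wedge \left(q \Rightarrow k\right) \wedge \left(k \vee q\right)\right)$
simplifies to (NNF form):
$k \vee q$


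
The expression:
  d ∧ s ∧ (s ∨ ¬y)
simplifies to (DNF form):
d ∧ s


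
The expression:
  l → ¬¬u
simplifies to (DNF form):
u ∨ ¬l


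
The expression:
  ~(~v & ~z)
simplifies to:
v | z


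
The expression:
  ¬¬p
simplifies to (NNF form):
p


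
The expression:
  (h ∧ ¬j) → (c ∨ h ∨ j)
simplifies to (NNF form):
True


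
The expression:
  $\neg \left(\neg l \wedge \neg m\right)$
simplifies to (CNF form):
$l \vee m$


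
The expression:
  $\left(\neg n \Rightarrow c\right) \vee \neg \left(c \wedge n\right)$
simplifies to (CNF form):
$\text{True}$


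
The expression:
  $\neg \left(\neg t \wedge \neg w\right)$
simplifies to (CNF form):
$t \vee w$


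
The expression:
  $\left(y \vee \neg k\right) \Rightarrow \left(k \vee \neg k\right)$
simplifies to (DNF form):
$\text{True}$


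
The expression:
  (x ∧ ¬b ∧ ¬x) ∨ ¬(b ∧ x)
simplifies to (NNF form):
¬b ∨ ¬x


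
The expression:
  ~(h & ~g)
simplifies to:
g | ~h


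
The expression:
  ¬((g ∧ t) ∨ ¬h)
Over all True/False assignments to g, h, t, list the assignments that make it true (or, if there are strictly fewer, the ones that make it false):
is true only for:
  g=False, h=True, t=False;
  g=False, h=True, t=True;
  g=True, h=True, t=False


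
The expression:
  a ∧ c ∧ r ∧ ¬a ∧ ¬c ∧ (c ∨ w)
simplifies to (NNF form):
False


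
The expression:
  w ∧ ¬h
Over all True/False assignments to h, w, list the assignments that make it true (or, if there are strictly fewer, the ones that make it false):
is true only for:
  h=False, w=True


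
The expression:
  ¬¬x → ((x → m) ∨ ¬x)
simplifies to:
m ∨ ¬x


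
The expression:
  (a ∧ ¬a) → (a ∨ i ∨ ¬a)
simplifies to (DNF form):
True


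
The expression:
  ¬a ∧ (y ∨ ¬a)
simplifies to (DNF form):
¬a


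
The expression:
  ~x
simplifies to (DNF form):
~x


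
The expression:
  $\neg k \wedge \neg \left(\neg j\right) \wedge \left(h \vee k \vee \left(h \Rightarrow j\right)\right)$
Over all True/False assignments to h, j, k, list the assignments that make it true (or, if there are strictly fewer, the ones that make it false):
is true only for:
  h=False, j=True, k=False;
  h=True, j=True, k=False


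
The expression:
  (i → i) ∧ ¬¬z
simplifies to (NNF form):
z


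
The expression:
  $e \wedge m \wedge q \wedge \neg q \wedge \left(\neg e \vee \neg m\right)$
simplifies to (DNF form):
$\text{False}$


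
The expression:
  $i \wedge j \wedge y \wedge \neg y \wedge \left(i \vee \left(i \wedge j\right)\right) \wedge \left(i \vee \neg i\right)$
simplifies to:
$\text{False}$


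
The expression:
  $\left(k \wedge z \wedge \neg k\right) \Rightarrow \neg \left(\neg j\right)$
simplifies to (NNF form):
$\text{True}$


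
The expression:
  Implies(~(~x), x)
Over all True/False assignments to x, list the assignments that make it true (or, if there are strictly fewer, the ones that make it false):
is always true.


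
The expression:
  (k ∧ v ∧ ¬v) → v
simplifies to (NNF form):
True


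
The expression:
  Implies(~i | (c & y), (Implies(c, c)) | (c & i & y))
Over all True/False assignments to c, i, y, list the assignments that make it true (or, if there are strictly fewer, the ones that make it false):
is always true.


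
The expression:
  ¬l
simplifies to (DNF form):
¬l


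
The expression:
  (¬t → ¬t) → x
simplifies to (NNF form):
x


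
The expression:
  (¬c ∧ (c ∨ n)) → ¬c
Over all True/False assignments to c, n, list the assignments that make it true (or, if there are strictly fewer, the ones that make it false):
is always true.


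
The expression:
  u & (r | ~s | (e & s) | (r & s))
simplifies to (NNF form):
u & (e | r | ~s)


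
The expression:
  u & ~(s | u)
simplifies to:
False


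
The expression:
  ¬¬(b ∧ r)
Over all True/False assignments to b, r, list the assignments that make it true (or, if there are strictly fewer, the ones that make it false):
is true only for:
  b=True, r=True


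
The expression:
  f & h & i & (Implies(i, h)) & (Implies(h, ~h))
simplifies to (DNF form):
False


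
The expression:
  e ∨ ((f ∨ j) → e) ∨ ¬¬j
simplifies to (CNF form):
e ∨ j ∨ ¬f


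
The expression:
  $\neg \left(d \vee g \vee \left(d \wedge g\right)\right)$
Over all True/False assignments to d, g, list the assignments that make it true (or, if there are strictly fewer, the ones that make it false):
is true only for:
  d=False, g=False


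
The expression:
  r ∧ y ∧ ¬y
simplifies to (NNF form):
False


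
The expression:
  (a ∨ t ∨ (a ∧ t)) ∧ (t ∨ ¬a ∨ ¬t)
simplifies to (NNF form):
a ∨ t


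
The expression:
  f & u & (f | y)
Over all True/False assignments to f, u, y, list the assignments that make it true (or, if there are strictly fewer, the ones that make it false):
is true only for:
  f=True, u=True, y=False;
  f=True, u=True, y=True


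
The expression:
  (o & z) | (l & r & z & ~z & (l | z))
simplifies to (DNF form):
o & z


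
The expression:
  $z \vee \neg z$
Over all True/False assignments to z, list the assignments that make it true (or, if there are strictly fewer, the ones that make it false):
is always true.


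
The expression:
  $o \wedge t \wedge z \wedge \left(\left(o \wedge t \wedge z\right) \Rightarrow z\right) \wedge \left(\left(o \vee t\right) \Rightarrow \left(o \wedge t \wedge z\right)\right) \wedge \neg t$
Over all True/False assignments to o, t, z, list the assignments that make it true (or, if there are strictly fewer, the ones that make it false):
is never true.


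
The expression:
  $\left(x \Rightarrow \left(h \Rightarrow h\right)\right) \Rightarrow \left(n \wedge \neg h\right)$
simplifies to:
$n \wedge \neg h$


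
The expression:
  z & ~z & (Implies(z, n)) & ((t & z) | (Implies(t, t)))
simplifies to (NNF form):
False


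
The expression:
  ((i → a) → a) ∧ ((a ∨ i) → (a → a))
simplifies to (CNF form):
a ∨ i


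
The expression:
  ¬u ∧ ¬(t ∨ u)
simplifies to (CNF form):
¬t ∧ ¬u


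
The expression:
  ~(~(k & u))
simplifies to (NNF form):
k & u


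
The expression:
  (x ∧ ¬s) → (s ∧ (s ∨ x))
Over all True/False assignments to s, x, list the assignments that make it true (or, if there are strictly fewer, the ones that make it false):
is false only for:
  s=False, x=True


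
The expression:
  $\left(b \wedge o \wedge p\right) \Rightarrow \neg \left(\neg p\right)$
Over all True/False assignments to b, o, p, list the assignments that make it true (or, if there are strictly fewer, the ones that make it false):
is always true.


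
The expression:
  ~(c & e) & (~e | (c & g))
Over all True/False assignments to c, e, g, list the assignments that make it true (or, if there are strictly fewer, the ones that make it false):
is true only for:
  c=False, e=False, g=False;
  c=False, e=False, g=True;
  c=True, e=False, g=False;
  c=True, e=False, g=True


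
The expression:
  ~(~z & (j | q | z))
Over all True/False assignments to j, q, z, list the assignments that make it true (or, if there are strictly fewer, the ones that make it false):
is false only for:
  j=False, q=True, z=False;
  j=True, q=False, z=False;
  j=True, q=True, z=False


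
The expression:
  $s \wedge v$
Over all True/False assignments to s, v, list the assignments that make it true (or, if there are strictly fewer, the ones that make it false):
is true only for:
  s=True, v=True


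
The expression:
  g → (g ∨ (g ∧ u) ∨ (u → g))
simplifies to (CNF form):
True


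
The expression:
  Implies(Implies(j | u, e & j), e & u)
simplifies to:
u | (j & ~e)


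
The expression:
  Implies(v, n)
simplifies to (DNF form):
n | ~v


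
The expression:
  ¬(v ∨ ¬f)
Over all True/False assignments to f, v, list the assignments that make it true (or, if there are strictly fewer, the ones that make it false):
is true only for:
  f=True, v=False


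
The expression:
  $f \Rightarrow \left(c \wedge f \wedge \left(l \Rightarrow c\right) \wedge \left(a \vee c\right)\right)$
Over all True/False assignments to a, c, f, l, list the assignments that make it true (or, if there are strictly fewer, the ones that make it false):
is false only for:
  a=False, c=False, f=True, l=False;
  a=False, c=False, f=True, l=True;
  a=True, c=False, f=True, l=False;
  a=True, c=False, f=True, l=True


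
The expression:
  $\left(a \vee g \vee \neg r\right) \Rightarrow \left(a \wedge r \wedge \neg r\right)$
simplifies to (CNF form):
$r \wedge \neg a \wedge \neg g$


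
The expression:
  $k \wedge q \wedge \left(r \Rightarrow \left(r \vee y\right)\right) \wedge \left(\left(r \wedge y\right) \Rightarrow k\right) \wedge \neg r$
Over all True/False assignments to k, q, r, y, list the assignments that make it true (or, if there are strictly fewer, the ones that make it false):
is true only for:
  k=True, q=True, r=False, y=False;
  k=True, q=True, r=False, y=True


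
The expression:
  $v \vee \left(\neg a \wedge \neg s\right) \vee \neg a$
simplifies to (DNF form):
$v \vee \neg a$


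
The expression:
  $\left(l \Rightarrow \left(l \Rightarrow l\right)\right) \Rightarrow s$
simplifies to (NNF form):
$s$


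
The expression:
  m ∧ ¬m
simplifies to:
False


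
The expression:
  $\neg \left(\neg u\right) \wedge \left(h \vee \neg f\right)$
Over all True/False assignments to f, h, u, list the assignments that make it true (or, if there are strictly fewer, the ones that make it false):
is true only for:
  f=False, h=False, u=True;
  f=False, h=True, u=True;
  f=True, h=True, u=True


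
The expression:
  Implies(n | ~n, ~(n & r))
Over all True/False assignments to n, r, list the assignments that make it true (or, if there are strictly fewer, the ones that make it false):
is false only for:
  n=True, r=True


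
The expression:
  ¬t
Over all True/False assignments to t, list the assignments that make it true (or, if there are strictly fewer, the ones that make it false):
is true only for:
  t=False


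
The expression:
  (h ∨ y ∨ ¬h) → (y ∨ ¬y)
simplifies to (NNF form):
True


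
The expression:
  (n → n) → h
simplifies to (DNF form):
h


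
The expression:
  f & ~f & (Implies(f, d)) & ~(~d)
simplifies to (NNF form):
False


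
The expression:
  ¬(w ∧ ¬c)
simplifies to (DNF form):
c ∨ ¬w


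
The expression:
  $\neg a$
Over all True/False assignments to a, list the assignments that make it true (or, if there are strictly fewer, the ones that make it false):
is true only for:
  a=False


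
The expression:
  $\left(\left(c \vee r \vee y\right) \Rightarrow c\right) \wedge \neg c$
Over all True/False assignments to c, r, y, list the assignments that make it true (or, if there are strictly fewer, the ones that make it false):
is true only for:
  c=False, r=False, y=False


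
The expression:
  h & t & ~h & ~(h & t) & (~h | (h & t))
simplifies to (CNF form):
False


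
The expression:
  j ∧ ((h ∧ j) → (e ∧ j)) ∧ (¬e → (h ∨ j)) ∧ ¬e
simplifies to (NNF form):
j ∧ ¬e ∧ ¬h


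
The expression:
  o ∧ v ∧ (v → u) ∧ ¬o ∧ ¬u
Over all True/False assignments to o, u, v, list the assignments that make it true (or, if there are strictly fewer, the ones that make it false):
is never true.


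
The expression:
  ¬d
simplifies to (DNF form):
¬d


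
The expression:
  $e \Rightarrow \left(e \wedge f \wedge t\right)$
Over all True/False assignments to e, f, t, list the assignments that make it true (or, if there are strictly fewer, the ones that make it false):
is false only for:
  e=True, f=False, t=False;
  e=True, f=False, t=True;
  e=True, f=True, t=False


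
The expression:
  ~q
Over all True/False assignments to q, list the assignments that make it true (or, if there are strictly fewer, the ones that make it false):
is true only for:
  q=False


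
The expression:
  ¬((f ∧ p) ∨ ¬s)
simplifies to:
s ∧ (¬f ∨ ¬p)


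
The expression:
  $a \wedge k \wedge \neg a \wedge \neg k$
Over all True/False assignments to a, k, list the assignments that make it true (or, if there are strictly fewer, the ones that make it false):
is never true.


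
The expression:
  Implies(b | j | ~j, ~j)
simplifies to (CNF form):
~j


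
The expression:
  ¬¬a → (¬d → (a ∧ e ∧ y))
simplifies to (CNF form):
(d ∨ e ∨ ¬a) ∧ (d ∨ y ∨ ¬a)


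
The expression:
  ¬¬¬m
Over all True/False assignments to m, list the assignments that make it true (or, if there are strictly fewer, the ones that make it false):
is true only for:
  m=False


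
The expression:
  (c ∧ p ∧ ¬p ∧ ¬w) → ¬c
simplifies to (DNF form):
True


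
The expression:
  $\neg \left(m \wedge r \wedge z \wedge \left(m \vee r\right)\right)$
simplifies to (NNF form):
$\neg m \vee \neg r \vee \neg z$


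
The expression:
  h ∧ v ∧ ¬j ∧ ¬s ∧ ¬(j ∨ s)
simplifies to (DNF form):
h ∧ v ∧ ¬j ∧ ¬s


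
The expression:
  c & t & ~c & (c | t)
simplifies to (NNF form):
False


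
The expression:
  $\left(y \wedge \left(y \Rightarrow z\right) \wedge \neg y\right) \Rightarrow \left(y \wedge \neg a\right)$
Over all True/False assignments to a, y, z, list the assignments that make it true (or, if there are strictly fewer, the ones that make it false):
is always true.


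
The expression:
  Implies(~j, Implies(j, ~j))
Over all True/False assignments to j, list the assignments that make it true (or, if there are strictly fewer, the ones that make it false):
is always true.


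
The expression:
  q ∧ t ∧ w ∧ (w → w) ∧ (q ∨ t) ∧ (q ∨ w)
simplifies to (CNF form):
q ∧ t ∧ w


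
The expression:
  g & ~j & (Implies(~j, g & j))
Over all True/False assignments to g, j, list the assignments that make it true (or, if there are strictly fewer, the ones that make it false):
is never true.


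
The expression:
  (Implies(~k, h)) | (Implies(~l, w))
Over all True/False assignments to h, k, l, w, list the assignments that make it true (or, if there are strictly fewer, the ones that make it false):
is false only for:
  h=False, k=False, l=False, w=False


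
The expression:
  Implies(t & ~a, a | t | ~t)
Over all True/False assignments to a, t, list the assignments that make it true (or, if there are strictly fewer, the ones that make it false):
is always true.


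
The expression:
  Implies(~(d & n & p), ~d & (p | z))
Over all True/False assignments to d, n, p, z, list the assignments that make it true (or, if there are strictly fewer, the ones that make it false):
is true only for:
  d=False, n=False, p=False, z=True;
  d=False, n=False, p=True, z=False;
  d=False, n=False, p=True, z=True;
  d=False, n=True, p=False, z=True;
  d=False, n=True, p=True, z=False;
  d=False, n=True, p=True, z=True;
  d=True, n=True, p=True, z=False;
  d=True, n=True, p=True, z=True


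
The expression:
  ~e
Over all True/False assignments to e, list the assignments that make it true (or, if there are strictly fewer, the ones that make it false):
is true only for:
  e=False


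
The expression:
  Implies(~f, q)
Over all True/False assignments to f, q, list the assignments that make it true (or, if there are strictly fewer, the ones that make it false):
is false only for:
  f=False, q=False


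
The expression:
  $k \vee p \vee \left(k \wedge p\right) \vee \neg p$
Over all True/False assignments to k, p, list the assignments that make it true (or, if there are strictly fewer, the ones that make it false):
is always true.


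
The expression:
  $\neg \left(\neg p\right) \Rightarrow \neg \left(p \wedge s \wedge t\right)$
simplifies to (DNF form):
$\neg p \vee \neg s \vee \neg t$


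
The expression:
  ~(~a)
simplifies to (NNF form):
a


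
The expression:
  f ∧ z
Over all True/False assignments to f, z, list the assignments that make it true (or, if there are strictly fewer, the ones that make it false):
is true only for:
  f=True, z=True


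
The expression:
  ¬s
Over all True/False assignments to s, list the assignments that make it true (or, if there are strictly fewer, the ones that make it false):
is true only for:
  s=False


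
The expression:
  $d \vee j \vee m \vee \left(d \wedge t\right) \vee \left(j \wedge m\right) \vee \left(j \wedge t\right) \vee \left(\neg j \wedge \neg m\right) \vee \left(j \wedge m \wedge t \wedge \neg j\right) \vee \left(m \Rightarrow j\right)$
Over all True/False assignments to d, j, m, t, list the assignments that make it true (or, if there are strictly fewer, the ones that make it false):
is always true.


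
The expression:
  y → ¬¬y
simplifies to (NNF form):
True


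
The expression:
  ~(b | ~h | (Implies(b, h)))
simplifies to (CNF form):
False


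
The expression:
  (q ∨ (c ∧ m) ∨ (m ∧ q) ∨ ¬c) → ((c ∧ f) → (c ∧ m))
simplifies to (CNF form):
m ∨ ¬c ∨ ¬f ∨ ¬q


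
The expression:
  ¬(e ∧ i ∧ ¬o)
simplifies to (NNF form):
o ∨ ¬e ∨ ¬i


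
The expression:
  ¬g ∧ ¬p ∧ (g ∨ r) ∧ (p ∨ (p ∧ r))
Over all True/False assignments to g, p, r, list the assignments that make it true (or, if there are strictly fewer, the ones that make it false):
is never true.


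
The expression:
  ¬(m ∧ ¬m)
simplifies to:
True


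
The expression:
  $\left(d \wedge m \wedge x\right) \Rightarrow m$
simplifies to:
$\text{True}$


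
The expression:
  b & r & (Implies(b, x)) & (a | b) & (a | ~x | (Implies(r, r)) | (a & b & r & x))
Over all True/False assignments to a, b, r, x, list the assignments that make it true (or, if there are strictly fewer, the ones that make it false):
is true only for:
  a=False, b=True, r=True, x=True;
  a=True, b=True, r=True, x=True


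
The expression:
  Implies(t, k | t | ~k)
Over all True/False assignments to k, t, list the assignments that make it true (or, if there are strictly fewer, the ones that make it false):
is always true.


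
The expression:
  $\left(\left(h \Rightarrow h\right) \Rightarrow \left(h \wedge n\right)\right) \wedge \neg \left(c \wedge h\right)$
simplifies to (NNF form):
$h \wedge n \wedge \neg c$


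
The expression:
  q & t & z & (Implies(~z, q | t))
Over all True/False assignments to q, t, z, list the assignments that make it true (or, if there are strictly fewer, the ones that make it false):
is true only for:
  q=True, t=True, z=True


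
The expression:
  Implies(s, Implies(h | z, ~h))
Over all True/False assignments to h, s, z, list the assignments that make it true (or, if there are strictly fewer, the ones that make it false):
is false only for:
  h=True, s=True, z=False;
  h=True, s=True, z=True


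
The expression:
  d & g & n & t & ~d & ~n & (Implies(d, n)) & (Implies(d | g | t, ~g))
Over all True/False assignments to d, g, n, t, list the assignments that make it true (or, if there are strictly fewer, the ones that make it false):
is never true.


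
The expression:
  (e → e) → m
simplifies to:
m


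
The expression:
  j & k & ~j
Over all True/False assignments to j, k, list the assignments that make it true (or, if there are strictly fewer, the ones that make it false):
is never true.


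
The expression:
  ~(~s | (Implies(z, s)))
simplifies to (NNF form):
False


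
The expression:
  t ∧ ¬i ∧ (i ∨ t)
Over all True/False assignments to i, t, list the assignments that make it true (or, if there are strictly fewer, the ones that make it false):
is true only for:
  i=False, t=True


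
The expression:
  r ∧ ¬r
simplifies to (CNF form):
False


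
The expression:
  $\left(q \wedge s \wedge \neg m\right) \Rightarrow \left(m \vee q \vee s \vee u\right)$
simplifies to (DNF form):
$\text{True}$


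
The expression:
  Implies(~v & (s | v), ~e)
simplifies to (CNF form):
v | ~e | ~s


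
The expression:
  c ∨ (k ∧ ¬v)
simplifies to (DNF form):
c ∨ (k ∧ ¬v)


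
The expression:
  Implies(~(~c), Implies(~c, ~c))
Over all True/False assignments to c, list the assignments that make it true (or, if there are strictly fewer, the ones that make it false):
is always true.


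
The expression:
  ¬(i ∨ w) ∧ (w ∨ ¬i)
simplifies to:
¬i ∧ ¬w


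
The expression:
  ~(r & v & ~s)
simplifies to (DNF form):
s | ~r | ~v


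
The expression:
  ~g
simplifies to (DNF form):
~g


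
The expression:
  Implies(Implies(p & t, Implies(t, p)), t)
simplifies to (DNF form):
t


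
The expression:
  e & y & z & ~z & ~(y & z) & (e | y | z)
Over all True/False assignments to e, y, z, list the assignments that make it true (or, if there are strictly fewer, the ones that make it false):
is never true.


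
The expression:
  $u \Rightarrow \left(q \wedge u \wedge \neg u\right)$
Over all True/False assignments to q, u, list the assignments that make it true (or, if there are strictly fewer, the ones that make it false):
is true only for:
  q=False, u=False;
  q=True, u=False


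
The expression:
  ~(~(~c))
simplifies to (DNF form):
~c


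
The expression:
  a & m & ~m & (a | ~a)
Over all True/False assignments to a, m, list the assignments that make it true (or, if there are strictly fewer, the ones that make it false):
is never true.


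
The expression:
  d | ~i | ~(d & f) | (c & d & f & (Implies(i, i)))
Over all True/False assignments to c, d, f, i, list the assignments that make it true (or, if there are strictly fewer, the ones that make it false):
is always true.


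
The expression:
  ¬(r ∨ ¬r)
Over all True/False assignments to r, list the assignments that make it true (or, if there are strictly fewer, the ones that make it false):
is never true.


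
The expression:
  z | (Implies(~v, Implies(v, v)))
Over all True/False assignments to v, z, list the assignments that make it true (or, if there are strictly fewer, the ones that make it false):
is always true.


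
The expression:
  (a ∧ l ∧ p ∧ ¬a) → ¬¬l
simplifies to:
True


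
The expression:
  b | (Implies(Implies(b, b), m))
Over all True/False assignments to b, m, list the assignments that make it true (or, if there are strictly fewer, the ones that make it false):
is false only for:
  b=False, m=False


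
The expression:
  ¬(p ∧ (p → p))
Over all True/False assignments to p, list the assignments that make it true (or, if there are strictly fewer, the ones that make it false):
is true only for:
  p=False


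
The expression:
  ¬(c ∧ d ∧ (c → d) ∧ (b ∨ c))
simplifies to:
¬c ∨ ¬d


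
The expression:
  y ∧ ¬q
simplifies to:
y ∧ ¬q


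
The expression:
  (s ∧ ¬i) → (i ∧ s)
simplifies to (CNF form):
i ∨ ¬s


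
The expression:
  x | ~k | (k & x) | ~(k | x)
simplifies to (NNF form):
x | ~k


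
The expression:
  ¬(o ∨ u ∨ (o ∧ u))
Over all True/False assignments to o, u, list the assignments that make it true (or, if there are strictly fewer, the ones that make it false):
is true only for:
  o=False, u=False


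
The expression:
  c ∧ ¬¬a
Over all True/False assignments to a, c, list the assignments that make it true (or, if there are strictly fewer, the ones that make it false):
is true only for:
  a=True, c=True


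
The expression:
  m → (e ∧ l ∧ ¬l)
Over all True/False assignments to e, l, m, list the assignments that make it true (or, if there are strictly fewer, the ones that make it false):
is true only for:
  e=False, l=False, m=False;
  e=False, l=True, m=False;
  e=True, l=False, m=False;
  e=True, l=True, m=False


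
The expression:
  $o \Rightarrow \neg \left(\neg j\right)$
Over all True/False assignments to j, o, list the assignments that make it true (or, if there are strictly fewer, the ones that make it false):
is false only for:
  j=False, o=True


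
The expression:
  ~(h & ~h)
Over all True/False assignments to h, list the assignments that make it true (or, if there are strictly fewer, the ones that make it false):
is always true.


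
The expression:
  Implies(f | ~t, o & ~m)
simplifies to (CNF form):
(o | t) & (o | ~f) & (t | ~m) & (~f | ~m)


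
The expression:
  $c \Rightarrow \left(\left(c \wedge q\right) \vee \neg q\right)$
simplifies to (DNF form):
$\text{True}$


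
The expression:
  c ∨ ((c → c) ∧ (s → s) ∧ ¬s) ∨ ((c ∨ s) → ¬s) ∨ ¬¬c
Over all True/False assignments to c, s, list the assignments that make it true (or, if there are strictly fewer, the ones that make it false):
is false only for:
  c=False, s=True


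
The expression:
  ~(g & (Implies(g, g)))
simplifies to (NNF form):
~g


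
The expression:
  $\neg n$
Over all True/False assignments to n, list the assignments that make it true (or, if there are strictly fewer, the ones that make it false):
is true only for:
  n=False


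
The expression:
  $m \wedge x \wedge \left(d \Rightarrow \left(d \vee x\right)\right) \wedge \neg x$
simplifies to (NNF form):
$\text{False}$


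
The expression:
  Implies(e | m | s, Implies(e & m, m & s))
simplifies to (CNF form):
s | ~e | ~m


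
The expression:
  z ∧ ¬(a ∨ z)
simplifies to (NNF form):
False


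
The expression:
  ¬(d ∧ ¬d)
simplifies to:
True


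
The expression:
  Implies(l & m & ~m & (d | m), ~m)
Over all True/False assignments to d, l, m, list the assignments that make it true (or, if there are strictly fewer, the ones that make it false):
is always true.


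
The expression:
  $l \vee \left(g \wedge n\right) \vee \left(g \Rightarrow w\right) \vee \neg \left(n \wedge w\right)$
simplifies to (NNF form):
$\text{True}$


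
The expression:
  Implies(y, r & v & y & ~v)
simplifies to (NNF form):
~y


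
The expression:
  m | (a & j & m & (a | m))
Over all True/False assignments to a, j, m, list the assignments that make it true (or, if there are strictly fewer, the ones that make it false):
is true only for:
  a=False, j=False, m=True;
  a=False, j=True, m=True;
  a=True, j=False, m=True;
  a=True, j=True, m=True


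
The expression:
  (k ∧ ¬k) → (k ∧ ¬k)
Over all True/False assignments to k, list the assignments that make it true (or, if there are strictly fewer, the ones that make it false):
is always true.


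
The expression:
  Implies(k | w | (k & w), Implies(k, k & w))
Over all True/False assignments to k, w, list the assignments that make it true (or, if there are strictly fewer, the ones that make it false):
is false only for:
  k=True, w=False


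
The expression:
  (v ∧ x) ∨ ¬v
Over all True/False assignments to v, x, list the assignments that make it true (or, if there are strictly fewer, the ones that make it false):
is false only for:
  v=True, x=False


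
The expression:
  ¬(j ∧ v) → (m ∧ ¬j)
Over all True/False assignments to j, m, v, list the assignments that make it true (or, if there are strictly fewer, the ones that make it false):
is true only for:
  j=False, m=True, v=False;
  j=False, m=True, v=True;
  j=True, m=False, v=True;
  j=True, m=True, v=True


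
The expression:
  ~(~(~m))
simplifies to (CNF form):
~m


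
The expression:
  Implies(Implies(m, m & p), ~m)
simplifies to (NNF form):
~m | ~p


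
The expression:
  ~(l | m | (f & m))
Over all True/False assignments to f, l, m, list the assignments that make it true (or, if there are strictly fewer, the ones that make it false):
is true only for:
  f=False, l=False, m=False;
  f=True, l=False, m=False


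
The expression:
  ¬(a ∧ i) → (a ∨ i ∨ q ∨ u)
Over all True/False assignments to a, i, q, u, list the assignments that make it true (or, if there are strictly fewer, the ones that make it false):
is false only for:
  a=False, i=False, q=False, u=False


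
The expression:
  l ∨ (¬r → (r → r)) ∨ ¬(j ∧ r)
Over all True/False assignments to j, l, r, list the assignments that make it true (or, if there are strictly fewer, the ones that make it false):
is always true.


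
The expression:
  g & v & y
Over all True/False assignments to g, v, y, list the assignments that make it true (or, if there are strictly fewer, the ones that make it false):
is true only for:
  g=True, v=True, y=True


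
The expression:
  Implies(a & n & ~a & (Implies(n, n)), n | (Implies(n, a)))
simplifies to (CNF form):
True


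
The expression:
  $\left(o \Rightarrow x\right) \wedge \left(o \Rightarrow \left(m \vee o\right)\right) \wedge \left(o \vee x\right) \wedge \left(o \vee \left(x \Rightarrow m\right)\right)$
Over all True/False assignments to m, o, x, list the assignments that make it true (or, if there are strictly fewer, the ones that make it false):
is true only for:
  m=False, o=True, x=True;
  m=True, o=False, x=True;
  m=True, o=True, x=True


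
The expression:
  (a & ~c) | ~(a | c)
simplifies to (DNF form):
~c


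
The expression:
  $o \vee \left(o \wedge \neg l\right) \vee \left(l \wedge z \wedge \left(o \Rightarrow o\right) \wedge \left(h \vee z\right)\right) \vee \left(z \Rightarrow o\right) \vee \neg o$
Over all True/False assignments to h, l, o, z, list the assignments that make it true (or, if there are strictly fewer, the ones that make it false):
is always true.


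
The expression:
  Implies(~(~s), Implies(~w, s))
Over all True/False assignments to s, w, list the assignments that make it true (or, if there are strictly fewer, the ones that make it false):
is always true.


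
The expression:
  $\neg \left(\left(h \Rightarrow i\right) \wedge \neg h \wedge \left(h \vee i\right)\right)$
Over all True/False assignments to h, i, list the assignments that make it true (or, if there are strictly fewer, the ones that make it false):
is false only for:
  h=False, i=True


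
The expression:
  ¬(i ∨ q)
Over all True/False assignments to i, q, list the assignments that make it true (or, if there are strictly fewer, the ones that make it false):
is true only for:
  i=False, q=False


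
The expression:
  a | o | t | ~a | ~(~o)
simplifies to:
True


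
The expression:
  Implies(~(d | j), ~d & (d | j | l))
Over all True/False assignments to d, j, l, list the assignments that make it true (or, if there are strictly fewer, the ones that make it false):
is false only for:
  d=False, j=False, l=False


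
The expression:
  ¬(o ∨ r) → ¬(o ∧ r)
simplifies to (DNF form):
True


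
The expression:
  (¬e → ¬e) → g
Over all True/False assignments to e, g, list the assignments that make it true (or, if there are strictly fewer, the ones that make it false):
is true only for:
  e=False, g=True;
  e=True, g=True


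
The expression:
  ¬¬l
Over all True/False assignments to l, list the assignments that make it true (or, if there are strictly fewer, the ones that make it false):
is true only for:
  l=True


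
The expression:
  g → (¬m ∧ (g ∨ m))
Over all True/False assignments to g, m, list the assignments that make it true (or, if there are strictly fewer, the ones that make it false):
is false only for:
  g=True, m=True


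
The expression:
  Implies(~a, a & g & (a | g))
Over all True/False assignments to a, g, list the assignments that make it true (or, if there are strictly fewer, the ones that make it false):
is true only for:
  a=True, g=False;
  a=True, g=True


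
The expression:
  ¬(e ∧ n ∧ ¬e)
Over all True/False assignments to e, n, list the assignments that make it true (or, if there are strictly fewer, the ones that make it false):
is always true.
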